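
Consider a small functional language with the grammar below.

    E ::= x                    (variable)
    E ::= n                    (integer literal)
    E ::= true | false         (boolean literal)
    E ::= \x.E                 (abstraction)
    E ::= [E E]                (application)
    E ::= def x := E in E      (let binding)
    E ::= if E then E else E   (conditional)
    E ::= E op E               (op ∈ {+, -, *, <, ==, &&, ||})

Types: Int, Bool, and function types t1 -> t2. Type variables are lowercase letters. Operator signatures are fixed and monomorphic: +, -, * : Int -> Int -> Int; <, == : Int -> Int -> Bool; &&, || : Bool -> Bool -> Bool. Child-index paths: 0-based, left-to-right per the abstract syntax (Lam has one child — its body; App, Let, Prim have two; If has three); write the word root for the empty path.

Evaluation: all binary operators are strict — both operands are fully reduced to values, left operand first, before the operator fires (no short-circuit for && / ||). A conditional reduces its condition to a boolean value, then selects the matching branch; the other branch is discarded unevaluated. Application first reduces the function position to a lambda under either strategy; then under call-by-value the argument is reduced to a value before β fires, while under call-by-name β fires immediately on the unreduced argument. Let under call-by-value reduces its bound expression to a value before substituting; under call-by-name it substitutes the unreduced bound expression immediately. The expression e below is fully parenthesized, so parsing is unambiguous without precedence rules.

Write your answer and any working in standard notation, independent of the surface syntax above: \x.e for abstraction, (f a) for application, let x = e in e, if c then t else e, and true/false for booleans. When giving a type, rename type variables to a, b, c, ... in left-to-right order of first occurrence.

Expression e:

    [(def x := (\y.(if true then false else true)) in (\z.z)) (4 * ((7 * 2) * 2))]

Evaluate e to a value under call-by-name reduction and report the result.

Answer: 112

Derivation:
step 0: ((let x = (\y.(if true then false else true)) in (\z.z)) (4 * ((7 * 2) * 2)))
step 1: [let@0] ((\z.z) (4 * ((7 * 2) * 2)))
step 2: [beta@root] (4 * ((7 * 2) * 2))
step 3: [delta@1.0] (4 * (14 * 2))
step 4: [delta@1] (4 * 28)
step 5: [delta@root] 112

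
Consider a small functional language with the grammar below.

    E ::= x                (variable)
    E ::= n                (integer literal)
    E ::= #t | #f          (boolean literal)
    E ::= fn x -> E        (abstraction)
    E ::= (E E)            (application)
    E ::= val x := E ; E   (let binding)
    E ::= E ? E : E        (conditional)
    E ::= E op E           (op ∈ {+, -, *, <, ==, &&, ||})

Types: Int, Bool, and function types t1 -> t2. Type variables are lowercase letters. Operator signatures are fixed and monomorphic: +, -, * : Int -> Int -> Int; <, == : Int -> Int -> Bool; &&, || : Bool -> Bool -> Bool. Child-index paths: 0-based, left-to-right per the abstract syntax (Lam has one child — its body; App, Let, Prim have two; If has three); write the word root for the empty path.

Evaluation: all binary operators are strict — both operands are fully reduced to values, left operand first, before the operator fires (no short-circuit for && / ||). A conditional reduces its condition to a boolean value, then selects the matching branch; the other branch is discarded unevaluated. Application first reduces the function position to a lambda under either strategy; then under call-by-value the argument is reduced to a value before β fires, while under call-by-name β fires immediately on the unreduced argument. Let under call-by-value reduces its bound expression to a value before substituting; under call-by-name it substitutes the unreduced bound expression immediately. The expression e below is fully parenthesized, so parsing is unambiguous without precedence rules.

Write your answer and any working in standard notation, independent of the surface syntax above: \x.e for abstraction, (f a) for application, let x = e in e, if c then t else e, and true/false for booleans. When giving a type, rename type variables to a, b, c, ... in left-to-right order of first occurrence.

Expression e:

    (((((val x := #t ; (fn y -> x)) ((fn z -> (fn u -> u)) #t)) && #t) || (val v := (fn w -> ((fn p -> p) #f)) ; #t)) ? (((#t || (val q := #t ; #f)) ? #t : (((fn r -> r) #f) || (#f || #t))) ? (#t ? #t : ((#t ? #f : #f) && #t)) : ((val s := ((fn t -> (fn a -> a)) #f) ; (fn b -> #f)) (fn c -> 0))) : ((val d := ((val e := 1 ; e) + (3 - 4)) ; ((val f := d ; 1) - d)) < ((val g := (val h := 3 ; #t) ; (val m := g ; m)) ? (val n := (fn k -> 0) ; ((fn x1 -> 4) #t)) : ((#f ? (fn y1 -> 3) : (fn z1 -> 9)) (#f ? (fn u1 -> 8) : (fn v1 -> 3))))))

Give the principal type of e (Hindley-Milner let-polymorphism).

Answer: Bool

Derivation:
let x : Bool
x : Bool
\y._ : a -> Bool
u : c
\u._ : c -> c
\z._ : b -> c -> c
  unify b -> c -> c ~ Bool -> d
  unify b ~ Bool
  unify c -> c ~ d
_ _ : c -> c
  unify a -> Bool ~ (c -> c) -> e
  unify a ~ c -> c
  unify Bool ~ e
_ _ : Bool
  unify Bool ~ Bool
  unify Bool ~ Bool
  unify Bool ~ Bool
p : g
\p._ : g -> g
  unify g -> g ~ Bool -> h
  unify g ~ Bool
  unify Bool ~ h
_ _ : Bool
\w._ : f -> Bool
let v : forall. f -> Bool
  unify Bool ~ Bool
  unify Bool ~ Bool
  unify Bool ~ Bool
let q : Bool
  unify Bool ~ Bool
  unify Bool ~ Bool
r : i
\r._ : i -> i
  unify i -> i ~ Bool -> j
  unify i ~ Bool
  unify Bool ~ j
_ _ : Bool
  unify Bool ~ Bool
  unify Bool ~ Bool
  unify Bool ~ Bool
  unify Bool ~ Bool
  unify Bool ~ Bool
  unify Bool ~ Bool
  unify Bool ~ Bool
  unify Bool ~ Bool
  unify Bool ~ Bool
  unify Bool ~ Bool
  unify Bool ~ Bool
  unify Bool ~ Bool
a : l
\a._ : l -> l
\t._ : k -> l -> l
  unify k -> l -> l ~ Bool -> m
  unify k ~ Bool
  unify l -> l ~ m
_ _ : l -> l
let s : forall. l -> l
\b._ : n -> Bool
\c._ : o -> Int
  unify n -> Bool ~ (o -> Int) -> p
  unify n ~ o -> Int
  unify Bool ~ p
_ _ : Bool
  unify Bool ~ Bool
let e : Int
e : Int
  unify Int ~ Int
  unify Int ~ Int
  unify Int ~ Int
  unify Int ~ Int
let d : Int
d : Int
let f : Int
  unify Int ~ Int
d : Int
  unify Int ~ Int
  unify Int ~ Int
let h : Int
let g : Bool
g : Bool
let m : Bool
m : Bool
  unify Bool ~ Bool
\k._ : q -> Int
let n : forall. q -> Int
\x1._ : r -> Int
  unify r -> Int ~ Bool -> s
  unify r ~ Bool
  unify Int ~ s
_ _ : Int
  unify Bool ~ Bool
\y1._ : t -> Int
\z1._ : u -> Int
  unify t -> Int ~ u -> Int
  unify t ~ u
  unify Int ~ Int
  unify Bool ~ Bool
\u1._ : v -> Int
\v1._ : w -> Int
  unify v -> Int ~ w -> Int
  unify v ~ w
  unify Int ~ Int
  unify u -> Int ~ (w -> Int) -> x
  unify u ~ w -> Int
  unify Int ~ x
_ _ : Int
  unify Int ~ Int
  unify Int ~ Int
  unify Bool ~ Bool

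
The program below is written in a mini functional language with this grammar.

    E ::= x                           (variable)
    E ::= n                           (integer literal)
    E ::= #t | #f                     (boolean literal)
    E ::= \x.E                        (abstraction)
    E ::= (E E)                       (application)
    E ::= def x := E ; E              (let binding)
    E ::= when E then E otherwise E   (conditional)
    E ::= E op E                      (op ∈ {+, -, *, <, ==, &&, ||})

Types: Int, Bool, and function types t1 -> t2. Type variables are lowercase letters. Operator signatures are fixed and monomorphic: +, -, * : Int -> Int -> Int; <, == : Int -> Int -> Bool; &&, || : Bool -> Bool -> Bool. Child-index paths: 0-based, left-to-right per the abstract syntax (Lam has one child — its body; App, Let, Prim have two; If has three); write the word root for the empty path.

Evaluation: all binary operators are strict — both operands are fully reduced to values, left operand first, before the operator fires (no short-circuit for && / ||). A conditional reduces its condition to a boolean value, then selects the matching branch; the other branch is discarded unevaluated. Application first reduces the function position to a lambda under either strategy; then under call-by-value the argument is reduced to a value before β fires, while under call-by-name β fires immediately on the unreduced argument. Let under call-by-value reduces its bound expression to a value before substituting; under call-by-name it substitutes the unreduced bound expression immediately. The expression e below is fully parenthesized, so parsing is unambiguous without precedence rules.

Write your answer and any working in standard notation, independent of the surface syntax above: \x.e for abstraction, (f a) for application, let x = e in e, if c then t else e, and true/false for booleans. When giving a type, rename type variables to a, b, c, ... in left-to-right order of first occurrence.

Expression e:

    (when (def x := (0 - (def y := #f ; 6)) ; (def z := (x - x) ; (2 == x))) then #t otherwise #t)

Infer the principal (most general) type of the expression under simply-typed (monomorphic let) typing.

Trace:
  unify Int ~ Int
let y : Bool
  unify Int ~ Int
let x : Int
x : Int
  unify Int ~ Int
x : Int
  unify Int ~ Int
let z : Int
  unify Int ~ Int
x : Int
  unify Int ~ Int
  unify Bool ~ Bool
  unify Bool ~ Bool

Answer: Bool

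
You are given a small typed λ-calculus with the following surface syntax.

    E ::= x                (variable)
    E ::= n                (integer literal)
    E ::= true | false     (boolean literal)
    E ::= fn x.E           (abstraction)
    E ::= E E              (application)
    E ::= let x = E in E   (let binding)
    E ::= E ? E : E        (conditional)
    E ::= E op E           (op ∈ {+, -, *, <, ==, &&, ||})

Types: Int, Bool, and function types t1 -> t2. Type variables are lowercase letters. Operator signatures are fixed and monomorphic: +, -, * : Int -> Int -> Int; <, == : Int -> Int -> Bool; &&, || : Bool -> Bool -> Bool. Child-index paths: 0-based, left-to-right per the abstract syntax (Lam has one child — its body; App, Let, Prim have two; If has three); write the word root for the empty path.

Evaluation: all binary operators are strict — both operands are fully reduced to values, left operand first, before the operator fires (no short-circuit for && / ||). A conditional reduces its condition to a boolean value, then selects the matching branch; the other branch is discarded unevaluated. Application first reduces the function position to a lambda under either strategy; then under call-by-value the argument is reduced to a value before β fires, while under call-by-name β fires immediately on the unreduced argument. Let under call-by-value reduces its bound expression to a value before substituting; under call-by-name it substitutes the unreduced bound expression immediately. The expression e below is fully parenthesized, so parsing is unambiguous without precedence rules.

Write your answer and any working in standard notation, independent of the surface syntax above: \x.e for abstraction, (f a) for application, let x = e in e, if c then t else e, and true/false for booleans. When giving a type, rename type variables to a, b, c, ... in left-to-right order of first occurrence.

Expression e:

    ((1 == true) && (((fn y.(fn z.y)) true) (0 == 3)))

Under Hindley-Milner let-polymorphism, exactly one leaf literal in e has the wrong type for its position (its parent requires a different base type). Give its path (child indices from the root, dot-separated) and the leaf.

Derivation:
  unify Int ~ Int
  unify Bool ~ Int
  FAIL: mismatch Bool ~ Int

Answer: 0.1 : true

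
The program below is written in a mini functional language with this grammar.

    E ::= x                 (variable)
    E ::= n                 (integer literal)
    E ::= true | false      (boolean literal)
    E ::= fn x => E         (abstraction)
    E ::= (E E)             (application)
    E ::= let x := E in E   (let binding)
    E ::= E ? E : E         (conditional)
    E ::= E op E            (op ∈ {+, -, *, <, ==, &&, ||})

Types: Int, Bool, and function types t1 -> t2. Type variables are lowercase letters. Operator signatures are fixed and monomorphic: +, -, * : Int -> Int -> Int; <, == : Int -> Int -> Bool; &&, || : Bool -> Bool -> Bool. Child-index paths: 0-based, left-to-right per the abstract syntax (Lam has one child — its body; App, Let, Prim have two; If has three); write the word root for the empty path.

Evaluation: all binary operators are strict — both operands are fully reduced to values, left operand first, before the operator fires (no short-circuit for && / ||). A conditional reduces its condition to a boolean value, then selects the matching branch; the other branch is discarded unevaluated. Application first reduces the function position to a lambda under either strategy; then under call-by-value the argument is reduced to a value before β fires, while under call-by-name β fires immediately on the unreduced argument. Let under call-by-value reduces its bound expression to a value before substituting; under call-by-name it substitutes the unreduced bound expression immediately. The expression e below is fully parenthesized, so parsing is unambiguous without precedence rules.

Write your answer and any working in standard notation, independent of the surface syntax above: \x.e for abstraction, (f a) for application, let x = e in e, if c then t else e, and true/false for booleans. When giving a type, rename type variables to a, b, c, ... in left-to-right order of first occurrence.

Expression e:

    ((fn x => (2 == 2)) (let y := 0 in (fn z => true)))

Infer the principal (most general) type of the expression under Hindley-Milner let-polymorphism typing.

Answer: Bool

Trace:
  unify Int ~ Int
  unify Int ~ Int
\x._ : a -> Bool
let y : Int
\z._ : b -> Bool
  unify a -> Bool ~ (b -> Bool) -> c
  unify a ~ b -> Bool
  unify Bool ~ c
_ _ : Bool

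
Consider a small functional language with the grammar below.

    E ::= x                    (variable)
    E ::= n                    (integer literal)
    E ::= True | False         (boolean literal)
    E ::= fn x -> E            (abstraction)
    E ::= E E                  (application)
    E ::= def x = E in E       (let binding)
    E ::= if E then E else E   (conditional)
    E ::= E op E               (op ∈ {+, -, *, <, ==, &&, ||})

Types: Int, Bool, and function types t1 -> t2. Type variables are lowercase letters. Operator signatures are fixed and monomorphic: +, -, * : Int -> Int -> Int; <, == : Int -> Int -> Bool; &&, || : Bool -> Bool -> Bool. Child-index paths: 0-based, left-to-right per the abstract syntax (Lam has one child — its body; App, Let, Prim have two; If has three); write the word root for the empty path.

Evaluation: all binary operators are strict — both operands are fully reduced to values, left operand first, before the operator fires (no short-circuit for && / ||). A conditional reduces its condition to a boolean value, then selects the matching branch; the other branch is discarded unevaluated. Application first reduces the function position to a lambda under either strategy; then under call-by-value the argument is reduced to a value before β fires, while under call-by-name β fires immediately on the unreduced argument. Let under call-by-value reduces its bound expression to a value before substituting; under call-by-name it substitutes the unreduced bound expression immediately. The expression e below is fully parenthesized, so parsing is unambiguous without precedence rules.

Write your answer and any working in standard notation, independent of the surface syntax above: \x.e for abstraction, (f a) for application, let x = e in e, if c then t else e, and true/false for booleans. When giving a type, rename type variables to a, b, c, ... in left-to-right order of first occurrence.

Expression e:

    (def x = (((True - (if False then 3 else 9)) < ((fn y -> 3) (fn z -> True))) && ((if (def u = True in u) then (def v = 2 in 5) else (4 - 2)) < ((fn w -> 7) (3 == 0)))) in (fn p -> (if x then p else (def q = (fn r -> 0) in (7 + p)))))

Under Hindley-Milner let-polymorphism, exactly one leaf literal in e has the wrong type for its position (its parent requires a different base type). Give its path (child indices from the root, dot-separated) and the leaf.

Answer: 0.0.0.0 : true

Trace:
  unify Bool ~ Int
  FAIL: mismatch Bool ~ Int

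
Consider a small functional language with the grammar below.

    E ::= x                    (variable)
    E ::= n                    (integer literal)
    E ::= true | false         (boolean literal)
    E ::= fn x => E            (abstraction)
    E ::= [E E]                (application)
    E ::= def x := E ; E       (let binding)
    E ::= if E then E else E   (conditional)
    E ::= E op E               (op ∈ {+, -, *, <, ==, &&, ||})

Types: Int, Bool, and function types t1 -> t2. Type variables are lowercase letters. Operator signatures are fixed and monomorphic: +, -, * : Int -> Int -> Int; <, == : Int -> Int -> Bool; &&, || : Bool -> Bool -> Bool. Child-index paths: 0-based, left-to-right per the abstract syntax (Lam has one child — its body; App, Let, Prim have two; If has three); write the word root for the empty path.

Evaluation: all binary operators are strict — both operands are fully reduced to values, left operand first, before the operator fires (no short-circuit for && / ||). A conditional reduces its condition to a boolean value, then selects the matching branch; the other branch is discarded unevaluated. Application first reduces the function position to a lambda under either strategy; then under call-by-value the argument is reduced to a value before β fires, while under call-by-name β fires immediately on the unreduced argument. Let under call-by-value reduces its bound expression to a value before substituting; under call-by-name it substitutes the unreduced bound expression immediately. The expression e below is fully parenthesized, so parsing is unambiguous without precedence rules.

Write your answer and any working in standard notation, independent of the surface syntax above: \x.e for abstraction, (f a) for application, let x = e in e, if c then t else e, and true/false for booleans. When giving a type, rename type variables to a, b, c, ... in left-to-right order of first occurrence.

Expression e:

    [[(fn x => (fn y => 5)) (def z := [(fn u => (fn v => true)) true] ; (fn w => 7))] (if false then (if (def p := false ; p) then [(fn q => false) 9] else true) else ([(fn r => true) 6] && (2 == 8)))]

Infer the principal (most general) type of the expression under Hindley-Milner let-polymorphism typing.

Trace:
\y._ : b -> Int
\x._ : a -> b -> Int
\v._ : d -> Bool
\u._ : c -> d -> Bool
  unify c -> d -> Bool ~ Bool -> e
  unify c ~ Bool
  unify d -> Bool ~ e
_ _ : d -> Bool
let z : forall. d -> Bool
\w._ : f -> Int
  unify a -> b -> Int ~ (f -> Int) -> g
  unify a ~ f -> Int
  unify b -> Int ~ g
_ _ : b -> Int
  unify Bool ~ Bool
let p : Bool
p : Bool
  unify Bool ~ Bool
\q._ : h -> Bool
  unify h -> Bool ~ Int -> i
  unify h ~ Int
  unify Bool ~ i
_ _ : Bool
  unify Bool ~ Bool
\r._ : j -> Bool
  unify j -> Bool ~ Int -> k
  unify j ~ Int
  unify Bool ~ k
_ _ : Bool
  unify Bool ~ Bool
  unify Int ~ Int
  unify Int ~ Int
  unify Bool ~ Bool
  unify Bool ~ Bool
  unify b -> Int ~ Bool -> l
  unify b ~ Bool
  unify Int ~ l
_ _ : Int

Answer: Int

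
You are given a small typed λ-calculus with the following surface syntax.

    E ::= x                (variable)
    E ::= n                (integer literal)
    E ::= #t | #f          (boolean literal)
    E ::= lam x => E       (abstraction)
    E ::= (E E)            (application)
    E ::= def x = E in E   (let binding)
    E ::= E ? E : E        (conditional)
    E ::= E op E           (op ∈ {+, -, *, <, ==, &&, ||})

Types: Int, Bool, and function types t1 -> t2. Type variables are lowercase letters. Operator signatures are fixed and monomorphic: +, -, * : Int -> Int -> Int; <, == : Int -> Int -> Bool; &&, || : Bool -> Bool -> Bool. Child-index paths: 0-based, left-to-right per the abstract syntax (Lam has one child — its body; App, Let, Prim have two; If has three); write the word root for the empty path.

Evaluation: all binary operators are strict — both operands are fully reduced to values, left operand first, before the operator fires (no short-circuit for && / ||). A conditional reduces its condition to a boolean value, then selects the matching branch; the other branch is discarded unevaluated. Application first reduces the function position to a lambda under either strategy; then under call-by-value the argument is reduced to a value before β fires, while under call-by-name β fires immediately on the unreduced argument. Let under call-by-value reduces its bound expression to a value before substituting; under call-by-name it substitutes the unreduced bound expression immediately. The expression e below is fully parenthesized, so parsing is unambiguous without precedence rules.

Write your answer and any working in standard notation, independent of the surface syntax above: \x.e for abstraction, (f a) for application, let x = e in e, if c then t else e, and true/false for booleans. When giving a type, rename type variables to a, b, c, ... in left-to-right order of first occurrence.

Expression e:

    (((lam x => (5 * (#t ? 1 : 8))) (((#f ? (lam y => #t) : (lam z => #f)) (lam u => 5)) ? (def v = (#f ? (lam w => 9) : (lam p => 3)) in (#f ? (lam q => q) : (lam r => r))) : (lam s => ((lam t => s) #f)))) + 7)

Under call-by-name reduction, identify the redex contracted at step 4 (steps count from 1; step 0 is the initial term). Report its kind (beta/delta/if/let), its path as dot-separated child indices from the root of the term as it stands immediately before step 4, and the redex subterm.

Answer: delta at root : (5 + 7)

Trace:
step 0: (((\x.(5 * (if true then 1 else 8))) (if ((if false then (\y.true) else (\z.false)) (\u.5)) then (let v = (if false then (\w.9) else (\p.3)) in (if false then (\q.q) else (\r.r))) else (\s.((\t.s) false)))) + 7)
step 1: [beta@0] ((5 * (if true then 1 else 8)) + 7)
step 2: [if@0.1] ((5 * 1) + 7)
step 3: [delta@0] (5 + 7)
step 4: [delta@root] 12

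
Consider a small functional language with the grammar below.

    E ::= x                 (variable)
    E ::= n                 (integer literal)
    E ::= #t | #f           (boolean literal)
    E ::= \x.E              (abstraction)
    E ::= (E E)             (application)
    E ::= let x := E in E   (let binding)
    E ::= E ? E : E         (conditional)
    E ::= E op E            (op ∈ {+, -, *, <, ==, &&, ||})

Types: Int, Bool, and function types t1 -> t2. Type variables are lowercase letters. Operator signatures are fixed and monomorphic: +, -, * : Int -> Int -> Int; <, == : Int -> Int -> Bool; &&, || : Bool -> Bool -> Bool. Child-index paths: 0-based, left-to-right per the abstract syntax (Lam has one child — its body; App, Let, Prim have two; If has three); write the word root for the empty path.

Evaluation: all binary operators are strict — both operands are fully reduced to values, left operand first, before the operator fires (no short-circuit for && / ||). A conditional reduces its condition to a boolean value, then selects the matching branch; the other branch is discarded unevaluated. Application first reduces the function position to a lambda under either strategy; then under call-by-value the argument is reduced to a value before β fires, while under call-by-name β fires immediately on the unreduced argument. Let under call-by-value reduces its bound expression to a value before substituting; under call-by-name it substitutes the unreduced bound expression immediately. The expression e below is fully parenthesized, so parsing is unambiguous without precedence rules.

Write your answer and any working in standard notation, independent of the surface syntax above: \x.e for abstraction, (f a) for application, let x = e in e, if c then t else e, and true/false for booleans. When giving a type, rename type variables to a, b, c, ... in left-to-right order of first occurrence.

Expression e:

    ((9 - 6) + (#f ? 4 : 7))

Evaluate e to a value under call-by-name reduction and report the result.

Trace:
step 0: ((9 - 6) + (if false then 4 else 7))
step 1: [delta@0] (3 + (if false then 4 else 7))
step 2: [if@1] (3 + 7)
step 3: [delta@root] 10

Answer: 10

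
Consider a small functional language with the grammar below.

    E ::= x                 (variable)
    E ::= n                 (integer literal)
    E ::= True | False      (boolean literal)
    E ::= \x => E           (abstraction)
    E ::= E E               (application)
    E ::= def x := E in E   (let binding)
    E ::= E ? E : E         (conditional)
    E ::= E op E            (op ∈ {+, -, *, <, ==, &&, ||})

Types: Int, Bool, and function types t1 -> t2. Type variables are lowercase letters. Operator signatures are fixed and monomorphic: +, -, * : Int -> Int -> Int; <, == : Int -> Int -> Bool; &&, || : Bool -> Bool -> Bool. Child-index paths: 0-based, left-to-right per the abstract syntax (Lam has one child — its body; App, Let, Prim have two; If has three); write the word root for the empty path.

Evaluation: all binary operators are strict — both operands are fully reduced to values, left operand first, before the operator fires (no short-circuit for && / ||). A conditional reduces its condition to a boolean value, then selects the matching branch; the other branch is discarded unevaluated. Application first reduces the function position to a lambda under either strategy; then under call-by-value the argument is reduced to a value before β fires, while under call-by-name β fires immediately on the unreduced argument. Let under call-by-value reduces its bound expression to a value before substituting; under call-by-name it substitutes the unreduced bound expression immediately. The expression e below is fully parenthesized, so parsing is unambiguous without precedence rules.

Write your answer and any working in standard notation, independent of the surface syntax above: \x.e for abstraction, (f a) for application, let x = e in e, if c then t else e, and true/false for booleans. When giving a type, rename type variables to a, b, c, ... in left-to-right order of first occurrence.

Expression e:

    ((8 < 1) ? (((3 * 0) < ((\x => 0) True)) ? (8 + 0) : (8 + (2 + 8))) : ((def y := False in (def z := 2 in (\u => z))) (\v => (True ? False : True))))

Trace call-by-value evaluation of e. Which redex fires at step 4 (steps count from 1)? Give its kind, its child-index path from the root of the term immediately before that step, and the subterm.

Trace:
step 0: (if (8 < 1) then (if ((3 * 0) < ((\x.0) true)) then (8 + 0) else (8 + (2 + 8))) else ((let y = false in (let z = 2 in (\u.z))) (\v.(if true then false else true))))
step 1: [delta@0] (if false then (if ((3 * 0) < ((\x.0) true)) then (8 + 0) else (8 + (2 + 8))) else ((let y = false in (let z = 2 in (\u.z))) (\v.(if true then false else true))))
step 2: [if@root] ((let y = false in (let z = 2 in (\u.z))) (\v.(if true then false else true)))
step 3: [let@0] ((let z = 2 in (\u.z)) (\v.(if true then false else true)))
step 4: [let@0] ((\u.2) (\v.(if true then false else true)))

Answer: let at 0 : (let z = 2 in (\u.z))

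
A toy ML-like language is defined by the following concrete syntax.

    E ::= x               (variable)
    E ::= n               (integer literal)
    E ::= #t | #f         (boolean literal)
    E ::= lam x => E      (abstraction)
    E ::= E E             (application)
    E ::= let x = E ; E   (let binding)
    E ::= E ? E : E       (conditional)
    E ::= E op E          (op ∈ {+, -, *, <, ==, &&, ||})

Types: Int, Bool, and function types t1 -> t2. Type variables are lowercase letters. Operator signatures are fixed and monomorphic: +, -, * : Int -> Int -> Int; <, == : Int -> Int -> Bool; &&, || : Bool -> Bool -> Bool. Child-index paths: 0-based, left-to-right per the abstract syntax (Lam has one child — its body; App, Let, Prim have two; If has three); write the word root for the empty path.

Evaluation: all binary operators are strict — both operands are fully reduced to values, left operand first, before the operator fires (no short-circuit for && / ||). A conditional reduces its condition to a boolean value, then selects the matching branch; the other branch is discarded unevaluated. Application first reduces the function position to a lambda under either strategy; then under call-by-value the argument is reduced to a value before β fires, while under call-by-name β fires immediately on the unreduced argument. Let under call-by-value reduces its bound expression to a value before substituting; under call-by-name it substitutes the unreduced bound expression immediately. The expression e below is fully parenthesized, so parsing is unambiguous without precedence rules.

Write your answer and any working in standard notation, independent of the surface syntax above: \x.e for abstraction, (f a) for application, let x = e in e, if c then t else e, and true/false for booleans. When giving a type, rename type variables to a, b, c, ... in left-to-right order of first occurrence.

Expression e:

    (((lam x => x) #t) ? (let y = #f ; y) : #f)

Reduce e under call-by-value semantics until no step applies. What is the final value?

Answer: false

Derivation:
step 0: (if ((\x.x) true) then (let y = false in y) else false)
step 1: [beta@0] (if true then (let y = false in y) else false)
step 2: [if@root] (let y = false in y)
step 3: [let@root] false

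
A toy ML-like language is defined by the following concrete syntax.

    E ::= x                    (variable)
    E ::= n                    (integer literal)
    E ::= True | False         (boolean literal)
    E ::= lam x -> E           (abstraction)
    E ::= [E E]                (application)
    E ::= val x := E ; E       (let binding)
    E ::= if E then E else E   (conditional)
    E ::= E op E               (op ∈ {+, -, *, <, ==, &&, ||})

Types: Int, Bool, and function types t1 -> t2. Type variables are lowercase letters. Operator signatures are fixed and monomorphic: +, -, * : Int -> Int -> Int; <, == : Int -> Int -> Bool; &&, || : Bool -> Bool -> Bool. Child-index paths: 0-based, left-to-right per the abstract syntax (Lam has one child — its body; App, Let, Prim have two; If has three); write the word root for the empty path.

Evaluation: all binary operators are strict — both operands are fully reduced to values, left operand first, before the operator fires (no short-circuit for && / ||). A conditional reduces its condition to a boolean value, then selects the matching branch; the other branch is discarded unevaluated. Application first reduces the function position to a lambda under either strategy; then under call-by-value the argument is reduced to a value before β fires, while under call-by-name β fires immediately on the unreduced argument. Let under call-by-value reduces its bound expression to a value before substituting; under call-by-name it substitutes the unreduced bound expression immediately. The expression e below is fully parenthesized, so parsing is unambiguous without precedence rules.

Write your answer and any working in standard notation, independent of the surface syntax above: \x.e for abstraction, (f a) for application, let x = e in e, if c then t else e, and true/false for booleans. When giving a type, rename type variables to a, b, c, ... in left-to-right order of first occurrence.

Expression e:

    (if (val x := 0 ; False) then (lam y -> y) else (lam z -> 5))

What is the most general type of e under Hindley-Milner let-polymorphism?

Working:
let x : Int
  unify Bool ~ Bool
y : a
\y._ : a -> a
\z._ : b -> Int
  unify a -> a ~ b -> Int
  unify a ~ b
  unify b ~ Int

Answer: Int -> Int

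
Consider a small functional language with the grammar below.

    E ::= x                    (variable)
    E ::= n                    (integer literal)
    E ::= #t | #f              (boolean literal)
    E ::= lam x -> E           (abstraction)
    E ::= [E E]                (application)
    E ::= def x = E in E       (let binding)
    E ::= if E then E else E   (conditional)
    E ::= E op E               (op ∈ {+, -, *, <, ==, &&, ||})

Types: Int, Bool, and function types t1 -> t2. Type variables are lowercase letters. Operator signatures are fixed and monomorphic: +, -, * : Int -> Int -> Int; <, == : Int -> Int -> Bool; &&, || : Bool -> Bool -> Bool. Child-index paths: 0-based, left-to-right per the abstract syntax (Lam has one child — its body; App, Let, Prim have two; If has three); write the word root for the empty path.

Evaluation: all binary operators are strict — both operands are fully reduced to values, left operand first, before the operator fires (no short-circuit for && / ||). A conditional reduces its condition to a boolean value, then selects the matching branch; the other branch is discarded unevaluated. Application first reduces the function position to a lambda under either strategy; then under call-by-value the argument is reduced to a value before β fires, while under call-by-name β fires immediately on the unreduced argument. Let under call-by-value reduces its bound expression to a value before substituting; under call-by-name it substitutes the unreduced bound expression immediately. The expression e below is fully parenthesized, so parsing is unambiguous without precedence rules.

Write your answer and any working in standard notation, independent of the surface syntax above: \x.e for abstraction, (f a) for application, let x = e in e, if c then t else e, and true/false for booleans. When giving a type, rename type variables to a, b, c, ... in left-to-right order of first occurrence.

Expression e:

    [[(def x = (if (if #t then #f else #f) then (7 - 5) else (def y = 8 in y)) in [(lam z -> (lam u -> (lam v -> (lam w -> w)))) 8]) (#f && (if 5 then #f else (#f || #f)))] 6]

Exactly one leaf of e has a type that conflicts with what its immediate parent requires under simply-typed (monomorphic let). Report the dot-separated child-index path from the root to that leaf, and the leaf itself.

Derivation:
  unify Bool ~ Bool
  unify Bool ~ Bool
  unify Bool ~ Bool
  unify Int ~ Int
  unify Int ~ Int
let y : Int
y : Int
  unify Int ~ Int
let x : Int
w : d
\w._ : d -> d
\v._ : c -> d -> d
\u._ : b -> c -> d -> d
\z._ : a -> b -> c -> d -> d
  unify a -> b -> c -> d -> d ~ Int -> e
  unify a ~ Int
  unify b -> c -> d -> d ~ e
_ _ : b -> c -> d -> d
  unify Bool ~ Bool
  unify Int ~ Bool
  FAIL: mismatch Int ~ Bool

Answer: 0.1.1.0 : 5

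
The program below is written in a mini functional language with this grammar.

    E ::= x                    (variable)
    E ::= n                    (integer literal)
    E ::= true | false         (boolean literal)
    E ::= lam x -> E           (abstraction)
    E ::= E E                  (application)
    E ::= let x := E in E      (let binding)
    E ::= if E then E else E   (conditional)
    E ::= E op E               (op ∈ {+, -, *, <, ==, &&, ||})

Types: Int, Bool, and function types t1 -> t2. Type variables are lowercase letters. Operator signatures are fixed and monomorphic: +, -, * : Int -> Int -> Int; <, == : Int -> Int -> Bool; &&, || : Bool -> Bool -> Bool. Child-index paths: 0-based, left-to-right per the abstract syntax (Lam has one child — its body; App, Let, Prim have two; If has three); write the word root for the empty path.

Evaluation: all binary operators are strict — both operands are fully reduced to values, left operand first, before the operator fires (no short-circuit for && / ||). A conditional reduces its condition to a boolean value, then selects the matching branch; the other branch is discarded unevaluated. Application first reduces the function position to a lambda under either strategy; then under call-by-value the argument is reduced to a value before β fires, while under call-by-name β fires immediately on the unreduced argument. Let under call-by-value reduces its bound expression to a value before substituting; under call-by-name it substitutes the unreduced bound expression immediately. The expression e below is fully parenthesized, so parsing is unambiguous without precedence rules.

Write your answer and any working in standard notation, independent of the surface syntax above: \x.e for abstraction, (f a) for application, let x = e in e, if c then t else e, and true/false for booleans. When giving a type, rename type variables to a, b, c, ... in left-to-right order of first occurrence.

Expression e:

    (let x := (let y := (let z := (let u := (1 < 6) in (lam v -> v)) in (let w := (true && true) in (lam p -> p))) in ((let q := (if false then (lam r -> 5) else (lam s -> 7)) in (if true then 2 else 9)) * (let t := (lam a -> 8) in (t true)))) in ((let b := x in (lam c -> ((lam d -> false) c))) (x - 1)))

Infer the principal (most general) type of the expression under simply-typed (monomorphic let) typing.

Working:
  unify Int ~ Int
  unify Int ~ Int
let u : Bool
v : a
\v._ : a -> a
let z : a -> a
  unify Bool ~ Bool
  unify Bool ~ Bool
let w : Bool
p : b
\p._ : b -> b
let y : b -> b
  unify Bool ~ Bool
\r._ : c -> Int
\s._ : d -> Int
  unify c -> Int ~ d -> Int
  unify c ~ d
  unify Int ~ Int
let q : d -> Int
  unify Bool ~ Bool
  unify Int ~ Int
  unify Int ~ Int
\a._ : e -> Int
let t : e -> Int
t : e -> Int
  unify e -> Int ~ Bool -> f
  unify e ~ Bool
  unify Int ~ f
_ _ : Int
  unify Int ~ Int
let x : Int
x : Int
let b : Int
\d._ : h -> Bool
c : g
  unify h -> Bool ~ g -> i
  unify h ~ g
  unify Bool ~ i
_ _ : Bool
\c._ : g -> Bool
x : Int
  unify Int ~ Int
  unify Int ~ Int
  unify g -> Bool ~ Int -> j
  unify g ~ Int
  unify Bool ~ j
_ _ : Bool

Answer: Bool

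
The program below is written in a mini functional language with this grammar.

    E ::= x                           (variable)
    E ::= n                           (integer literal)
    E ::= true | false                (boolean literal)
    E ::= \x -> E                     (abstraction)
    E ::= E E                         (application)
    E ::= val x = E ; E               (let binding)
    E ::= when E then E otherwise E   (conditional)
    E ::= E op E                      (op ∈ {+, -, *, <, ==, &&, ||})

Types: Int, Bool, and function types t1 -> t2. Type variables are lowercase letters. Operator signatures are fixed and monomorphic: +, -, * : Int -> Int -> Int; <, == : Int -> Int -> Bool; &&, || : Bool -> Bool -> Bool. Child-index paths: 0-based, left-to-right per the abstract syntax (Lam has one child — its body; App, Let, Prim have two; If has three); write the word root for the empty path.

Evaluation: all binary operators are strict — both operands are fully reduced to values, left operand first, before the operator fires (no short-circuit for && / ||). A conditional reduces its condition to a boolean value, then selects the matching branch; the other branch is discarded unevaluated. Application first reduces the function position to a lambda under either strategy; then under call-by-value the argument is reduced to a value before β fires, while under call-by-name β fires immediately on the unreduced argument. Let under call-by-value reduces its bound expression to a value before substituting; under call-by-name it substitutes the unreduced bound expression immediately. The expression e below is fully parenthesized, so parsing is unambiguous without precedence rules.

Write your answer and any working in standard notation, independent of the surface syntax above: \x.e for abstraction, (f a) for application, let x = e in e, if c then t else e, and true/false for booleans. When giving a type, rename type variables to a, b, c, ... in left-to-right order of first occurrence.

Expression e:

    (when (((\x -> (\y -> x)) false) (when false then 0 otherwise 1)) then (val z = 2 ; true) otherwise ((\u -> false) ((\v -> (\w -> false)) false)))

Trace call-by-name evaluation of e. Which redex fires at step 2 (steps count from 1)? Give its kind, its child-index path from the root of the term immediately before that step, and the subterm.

Trace:
step 0: (if (((\x.(\y.x)) false) (if false then 0 else 1)) then (let z = 2 in true) else ((\u.false) ((\v.(\w.false)) false)))
step 1: [beta@0.0] (if ((\y.false) (if false then 0 else 1)) then (let z = 2 in true) else ((\u.false) ((\v.(\w.false)) false)))
step 2: [beta@0] (if false then (let z = 2 in true) else ((\u.false) ((\v.(\w.false)) false)))

Answer: beta at 0 : ((\y.false) (if false then 0 else 1))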